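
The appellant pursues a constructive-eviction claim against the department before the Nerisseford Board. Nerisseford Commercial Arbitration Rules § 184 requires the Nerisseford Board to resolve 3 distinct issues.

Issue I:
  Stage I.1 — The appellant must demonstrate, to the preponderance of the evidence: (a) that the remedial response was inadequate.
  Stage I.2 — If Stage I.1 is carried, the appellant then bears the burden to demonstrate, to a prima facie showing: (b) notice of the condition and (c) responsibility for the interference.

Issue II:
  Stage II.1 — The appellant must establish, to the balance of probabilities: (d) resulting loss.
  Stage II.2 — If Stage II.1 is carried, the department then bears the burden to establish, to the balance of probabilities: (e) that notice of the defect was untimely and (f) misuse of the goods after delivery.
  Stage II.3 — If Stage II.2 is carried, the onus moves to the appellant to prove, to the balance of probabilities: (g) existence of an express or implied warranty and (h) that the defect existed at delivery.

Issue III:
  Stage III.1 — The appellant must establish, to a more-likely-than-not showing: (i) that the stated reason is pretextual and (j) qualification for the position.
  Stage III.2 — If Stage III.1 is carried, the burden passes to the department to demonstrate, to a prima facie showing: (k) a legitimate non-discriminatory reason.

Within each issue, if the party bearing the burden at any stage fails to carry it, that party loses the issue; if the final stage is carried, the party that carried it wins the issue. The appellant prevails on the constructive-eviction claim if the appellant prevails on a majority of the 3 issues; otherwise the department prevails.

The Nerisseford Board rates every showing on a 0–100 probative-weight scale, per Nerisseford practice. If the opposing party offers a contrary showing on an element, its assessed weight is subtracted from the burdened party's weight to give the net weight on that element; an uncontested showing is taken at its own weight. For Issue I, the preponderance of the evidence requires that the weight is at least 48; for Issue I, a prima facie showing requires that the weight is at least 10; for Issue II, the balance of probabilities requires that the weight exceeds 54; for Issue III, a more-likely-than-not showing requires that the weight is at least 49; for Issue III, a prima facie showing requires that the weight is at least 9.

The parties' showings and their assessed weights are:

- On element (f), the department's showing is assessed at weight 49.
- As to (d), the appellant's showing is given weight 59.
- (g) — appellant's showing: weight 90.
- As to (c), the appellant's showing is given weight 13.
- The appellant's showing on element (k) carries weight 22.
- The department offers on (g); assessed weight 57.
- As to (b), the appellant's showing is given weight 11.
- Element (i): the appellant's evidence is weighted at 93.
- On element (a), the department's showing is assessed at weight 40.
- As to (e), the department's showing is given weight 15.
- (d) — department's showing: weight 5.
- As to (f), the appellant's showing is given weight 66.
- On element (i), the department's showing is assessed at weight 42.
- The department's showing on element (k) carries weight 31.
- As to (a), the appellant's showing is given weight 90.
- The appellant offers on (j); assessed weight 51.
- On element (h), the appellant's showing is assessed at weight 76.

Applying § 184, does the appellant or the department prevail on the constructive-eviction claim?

— Issue I —
At Stage I.1 the appellant must meet the preponderance of the evidence (weight is at least 48): on (a) the weight is 90 less the opposing 40 gives net 50, ≥ 48, so (a) meets the standard.
  All elements met. The appellant retains the burden for Stage I.2.
At Stage I.2 the appellant must meet a prima facie showing (weight is at least 10): on (b) the weight is 11, ≥ 10, so (b) meets the standard; on (c) the weight is 13, ≥ 10, so (c) meets the standard.
  The appellant carries the last stage.
With every stage satisfied, the appellant prevails on this issue.
— Issue II —
Stage II.1 — burden on appellant; standard: the balance of probabilities (weight exceeds 54).
    (d): 59 − 5 = 54 ≤ 54 [not met]
  Not every element is met, so the appellant fails to carry Stage II.1.
The department prevails on this issue.
— Issue III —
At Stage III.1 the appellant must meet a more-likely-than-not showing (weight is at least 49): on (i) the weight is 93 less the opposing 42 gives net 51, ≥ 49, so (i) meets the standard; on (j) the weight is 51, ≥ 49, so (j) meets the standard.
  Stage III.1 is satisfied; the onus moves to the department.
At Stage III.2 the department must meet a prima facie showing (weight is at least 9): on (k) the weight is 31 less the opposing 22 gives net 9, ≥ 9, so (k) meets the standard.
  Stage III.2 carried; the final stage is satisfied.
All stages carried — the department prevails on this issue.
Per-issue: Issue I → appellant; Issue II → department; Issue III → department. The appellant must prevail on a majority of issues; overall, the department prevails.

department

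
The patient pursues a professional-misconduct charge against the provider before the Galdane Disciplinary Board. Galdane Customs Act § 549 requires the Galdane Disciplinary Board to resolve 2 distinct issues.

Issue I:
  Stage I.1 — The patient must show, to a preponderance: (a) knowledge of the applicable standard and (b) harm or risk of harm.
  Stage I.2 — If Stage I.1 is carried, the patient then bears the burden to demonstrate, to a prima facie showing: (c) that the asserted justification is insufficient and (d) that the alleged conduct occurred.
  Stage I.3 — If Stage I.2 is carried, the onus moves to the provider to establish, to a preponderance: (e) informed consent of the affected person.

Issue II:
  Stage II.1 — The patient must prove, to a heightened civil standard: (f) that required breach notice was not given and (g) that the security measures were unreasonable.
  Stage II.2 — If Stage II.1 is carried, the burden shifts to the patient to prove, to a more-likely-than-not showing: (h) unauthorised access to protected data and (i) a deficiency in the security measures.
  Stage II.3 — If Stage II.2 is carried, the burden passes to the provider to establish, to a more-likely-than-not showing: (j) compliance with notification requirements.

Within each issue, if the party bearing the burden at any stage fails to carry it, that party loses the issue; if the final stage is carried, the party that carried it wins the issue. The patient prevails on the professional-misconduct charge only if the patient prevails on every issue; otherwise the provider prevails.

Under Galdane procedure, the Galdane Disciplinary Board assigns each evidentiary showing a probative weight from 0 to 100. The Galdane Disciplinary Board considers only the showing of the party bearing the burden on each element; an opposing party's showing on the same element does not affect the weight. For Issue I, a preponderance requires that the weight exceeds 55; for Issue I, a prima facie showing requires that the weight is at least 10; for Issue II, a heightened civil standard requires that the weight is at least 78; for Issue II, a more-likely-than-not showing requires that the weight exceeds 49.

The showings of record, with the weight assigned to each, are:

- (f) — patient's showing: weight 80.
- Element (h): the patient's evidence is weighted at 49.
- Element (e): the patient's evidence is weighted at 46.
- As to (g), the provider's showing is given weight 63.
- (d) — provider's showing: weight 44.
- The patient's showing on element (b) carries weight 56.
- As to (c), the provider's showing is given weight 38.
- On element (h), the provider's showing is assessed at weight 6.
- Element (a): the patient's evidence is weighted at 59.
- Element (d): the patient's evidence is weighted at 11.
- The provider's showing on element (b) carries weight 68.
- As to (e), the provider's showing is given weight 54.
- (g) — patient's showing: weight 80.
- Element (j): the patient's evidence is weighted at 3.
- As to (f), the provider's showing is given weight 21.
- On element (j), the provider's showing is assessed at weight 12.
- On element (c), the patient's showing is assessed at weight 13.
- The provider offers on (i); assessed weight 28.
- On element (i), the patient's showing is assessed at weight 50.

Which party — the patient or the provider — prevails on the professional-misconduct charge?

— Issue I —
Stage I.1 (patient, a preponderance, weight exceeds 55): (a) 59 > 55 — meets; (b) 56 (provider's 68 disregarded) > 55 — meets.
  All elements met. The patient retains the burden for Stage I.2.
Stage I.2 (patient, a prima facie showing, weight is at least 10): (c) 13 (provider's 38 disregarded) ≥ 10 — meets; (d) 11 (provider's 44 disregarded) ≥ 10 — meets.
  Stage I.2 is satisfied; the onus moves to the provider.
Stage I.3 (provider, a preponderance, weight exceeds 55): (e) 54 (patient's 46 disregarded) ≤ 55 — fails.
  Stage I.3 not carried; the provider fails its burden.
So the patient prevails on this issue.
— Issue II —
Stage II.1 — burden on patient; standard: a heightened civil standard (weight is at least 78).
    (f): 80 (provider's 21 disregarded) ≥ 78 [met]
    (g): 80 (provider's 63 disregarded) ≥ 78 [met]
  Stage II.1 is satisfied; the patient continues to bear the burden.
Stage II.2 — burden on patient; standard: a more-likely-than-not showing (weight exceeds 49).
    (h): 49 (provider's 6 disregarded) ≤ 49 [not met]
    (i): 50 (provider's 28 disregarded) > 49 [met]
  The patient does not carry Stage II.2.
The provider prevails on this issue.
Per-issue: Issue I → patient; Issue II → provider. The patient must prevail on every issue; overall, the provider prevails.

provider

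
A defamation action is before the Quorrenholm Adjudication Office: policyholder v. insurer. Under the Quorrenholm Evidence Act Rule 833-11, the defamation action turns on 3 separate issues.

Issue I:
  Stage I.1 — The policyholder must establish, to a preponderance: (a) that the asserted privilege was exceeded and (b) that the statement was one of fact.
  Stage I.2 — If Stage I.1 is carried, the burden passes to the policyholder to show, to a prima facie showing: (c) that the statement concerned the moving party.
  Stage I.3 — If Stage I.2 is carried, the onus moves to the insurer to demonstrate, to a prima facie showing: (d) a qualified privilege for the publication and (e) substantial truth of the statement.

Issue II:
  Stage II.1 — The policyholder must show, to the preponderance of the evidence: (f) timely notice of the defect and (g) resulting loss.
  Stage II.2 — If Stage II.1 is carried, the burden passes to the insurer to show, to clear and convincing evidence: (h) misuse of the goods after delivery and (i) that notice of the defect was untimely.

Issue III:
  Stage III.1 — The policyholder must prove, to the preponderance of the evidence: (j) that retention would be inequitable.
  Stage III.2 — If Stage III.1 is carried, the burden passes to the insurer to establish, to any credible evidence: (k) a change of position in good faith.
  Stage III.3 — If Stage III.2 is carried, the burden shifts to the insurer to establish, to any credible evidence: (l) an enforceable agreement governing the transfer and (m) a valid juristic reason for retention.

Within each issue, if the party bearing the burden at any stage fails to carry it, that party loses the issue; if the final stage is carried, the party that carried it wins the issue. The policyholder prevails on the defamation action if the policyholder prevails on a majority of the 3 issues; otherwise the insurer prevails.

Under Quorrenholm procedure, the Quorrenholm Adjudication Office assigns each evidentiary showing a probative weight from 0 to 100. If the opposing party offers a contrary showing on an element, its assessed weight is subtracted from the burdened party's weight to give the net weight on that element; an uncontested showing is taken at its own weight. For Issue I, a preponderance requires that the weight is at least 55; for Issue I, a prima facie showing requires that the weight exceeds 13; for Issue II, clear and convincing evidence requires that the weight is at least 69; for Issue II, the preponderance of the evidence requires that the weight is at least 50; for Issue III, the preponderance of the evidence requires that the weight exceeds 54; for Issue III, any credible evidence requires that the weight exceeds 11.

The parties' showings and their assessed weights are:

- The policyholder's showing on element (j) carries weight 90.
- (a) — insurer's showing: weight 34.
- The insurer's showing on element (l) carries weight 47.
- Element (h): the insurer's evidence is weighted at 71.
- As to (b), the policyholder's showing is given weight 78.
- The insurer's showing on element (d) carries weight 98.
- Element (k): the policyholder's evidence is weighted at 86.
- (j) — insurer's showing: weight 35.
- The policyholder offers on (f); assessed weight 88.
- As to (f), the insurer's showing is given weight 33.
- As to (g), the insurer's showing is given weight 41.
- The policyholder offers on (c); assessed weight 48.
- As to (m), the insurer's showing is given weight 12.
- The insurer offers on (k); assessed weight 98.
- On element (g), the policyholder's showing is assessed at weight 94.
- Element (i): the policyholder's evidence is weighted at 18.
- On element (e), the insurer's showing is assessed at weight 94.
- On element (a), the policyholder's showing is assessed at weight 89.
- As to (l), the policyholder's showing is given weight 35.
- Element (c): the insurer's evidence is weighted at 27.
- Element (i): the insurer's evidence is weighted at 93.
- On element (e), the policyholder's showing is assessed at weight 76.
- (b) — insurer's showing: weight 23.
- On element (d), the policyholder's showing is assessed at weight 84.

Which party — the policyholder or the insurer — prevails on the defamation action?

insurer

— Issue I —
At Stage I.1 the policyholder must meet a preponderance (weight is at least 55): on (a) the weight is 89 less the opposing 34 gives net 55, ≥ 55, so (a) meets the standard; on (b) the weight is 78 less the opposing 23 gives net 55, which does reach 55, so (b) meets the standard.
  Stage I.1 is satisfied; the policyholder continues to bear the burden.
At Stage I.2 the policyholder must meet a prima facie showing (weight exceeds 13): on (c) the weight is 48 less the opposing 27 gives net 21, > 13, so (c) meets the standard.
  Stage I.2 carried; the burden shifts to the insurer.
At Stage I.3 the insurer must meet a prima facie showing (weight exceeds 13): on (d) the weight is 98 less the opposing 84 gives net 14, which does exceed 13, so (d) meets the standard; on (e) the weight is 94 less the opposing 76 gives net 18, which does exceed 13, so (e) meets the standard.
  Stage I.3 carried; the final stage is satisfied.
All stages carried — the insurer prevails on this issue.
— Issue II —
Stage II.1 — burden on policyholder; standard: the preponderance of the evidence (weight is at least 50).
    (f): 88 − 33 = 55 ≥ 50 [met]
    (g): 94 − 41 = 53 ≥ 50 [met]
  Stage II.1 carried; the burden shifts to the insurer.
Stage II.2 — burden on insurer; standard: clear and convincing evidence (weight is at least 69).
    (h): 71 ≥ 69 [met]
    (i): 93 − 18 = 75 ≥ 69 [met]
  The insurer carries the last stage.
All stages carried — the insurer prevails on this issue.
— Issue III —
Stage III.1 — burden on policyholder; standard: the preponderance of the evidence (weight exceeds 54).
    (j): 90 − 35 = 55 > 54 [met]
  All elements met. The burden passes to the insurer.
Stage III.2 — burden on insurer; standard: any credible evidence (weight exceeds 11).
    (k): 98 − 86 = 12 > 11 [met]
  Stage III.2 is satisfied; the insurer continues to bear the burden.
Stage III.3 — burden on insurer; standard: any credible evidence (weight exceeds 11).
    (l): 47 − 35 = 12 > 11 [met]
    (m): 12 > 11 [met]
  All elements met at the final stage.
With every stage satisfied, the insurer prevails on this issue.
Per-issue: Issue I → insurer; Issue II → insurer; Issue III → insurer. The policyholder must prevail on a majority of issues; overall, the insurer prevails.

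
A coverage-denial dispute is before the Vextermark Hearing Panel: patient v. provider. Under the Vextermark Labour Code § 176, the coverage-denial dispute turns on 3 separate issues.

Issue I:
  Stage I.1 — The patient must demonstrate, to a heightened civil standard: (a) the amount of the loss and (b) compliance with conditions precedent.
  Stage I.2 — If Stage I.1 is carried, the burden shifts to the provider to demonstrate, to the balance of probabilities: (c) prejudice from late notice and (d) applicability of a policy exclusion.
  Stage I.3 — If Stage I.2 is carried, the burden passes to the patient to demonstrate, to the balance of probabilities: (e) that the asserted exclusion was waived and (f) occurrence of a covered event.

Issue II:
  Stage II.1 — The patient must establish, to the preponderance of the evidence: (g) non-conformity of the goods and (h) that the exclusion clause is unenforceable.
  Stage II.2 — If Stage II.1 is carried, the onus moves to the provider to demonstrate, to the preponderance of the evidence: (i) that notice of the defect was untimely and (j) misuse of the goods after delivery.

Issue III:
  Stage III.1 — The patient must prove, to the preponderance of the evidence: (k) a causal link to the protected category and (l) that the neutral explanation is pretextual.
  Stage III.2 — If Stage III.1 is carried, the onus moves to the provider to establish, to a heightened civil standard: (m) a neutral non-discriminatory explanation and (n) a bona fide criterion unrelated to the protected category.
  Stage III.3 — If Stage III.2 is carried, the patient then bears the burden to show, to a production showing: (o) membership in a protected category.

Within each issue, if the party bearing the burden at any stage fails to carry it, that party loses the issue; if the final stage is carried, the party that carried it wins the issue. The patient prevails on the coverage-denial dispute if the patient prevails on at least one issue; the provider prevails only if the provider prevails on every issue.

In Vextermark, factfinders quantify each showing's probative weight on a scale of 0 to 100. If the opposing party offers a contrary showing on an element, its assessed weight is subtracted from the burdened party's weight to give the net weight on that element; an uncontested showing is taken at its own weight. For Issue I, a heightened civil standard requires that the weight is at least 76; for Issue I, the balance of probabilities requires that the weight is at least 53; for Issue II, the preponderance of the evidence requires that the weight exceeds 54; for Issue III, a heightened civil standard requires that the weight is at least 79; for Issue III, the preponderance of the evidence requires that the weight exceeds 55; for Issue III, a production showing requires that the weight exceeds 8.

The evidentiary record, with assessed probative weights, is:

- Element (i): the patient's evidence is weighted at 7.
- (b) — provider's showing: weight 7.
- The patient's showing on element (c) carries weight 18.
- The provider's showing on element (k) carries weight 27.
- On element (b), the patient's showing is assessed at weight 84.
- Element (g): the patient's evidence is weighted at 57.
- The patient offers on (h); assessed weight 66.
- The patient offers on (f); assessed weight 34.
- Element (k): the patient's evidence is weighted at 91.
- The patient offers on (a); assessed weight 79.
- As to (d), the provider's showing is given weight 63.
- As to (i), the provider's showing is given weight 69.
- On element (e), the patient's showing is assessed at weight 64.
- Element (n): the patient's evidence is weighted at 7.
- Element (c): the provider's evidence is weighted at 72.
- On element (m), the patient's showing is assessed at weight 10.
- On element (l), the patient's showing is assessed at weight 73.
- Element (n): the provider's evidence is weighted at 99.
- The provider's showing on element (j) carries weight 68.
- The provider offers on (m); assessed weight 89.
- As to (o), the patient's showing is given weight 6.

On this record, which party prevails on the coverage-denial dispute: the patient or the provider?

— Issue I —
At Stage I.1 the patient must meet a heightened civil standard (weight is at least 76): on (a) the weight is 79, which does reach 76, so (a) meets the standard; on (b) the weight is 84 less the opposing 7 gives net 77, ≥ 76, so (b) meets the standard.
  The patient carries Stage I.1; the provider now bears the burden.
At Stage I.2 the provider must meet the balance of probabilities (weight is at least 53): on (c) the weight is 72 less the opposing 18 gives net 54, which does reach 53, so (c) meets the standard; on (d) the weight is 63, ≥ 53, so (d) meets the standard.
  The provider carries Stage I.2; the patient now bears the burden.
At Stage I.3 the patient must meet the balance of probabilities (weight is at least 53): on (e) the weight is 64, ≥ 53, so (e) meets the standard; on (f) the weight is 34, < 53, so (f) does not meet the standard.
  Not every element is met, so the patient fails to carry Stage I.3.
The analysis ends at Stage I.3; the provider prevails on this issue.
— Issue II —
At Stage II.1 the patient must meet the preponderance of the evidence (weight exceeds 54): on (g) the weight is 57, > 54, so (g) meets the standard; on (h) the weight is 66, which does exceed 54, so (h) meets the standard.
  The patient carries Stage II.1; the provider now bears the burden.
At Stage II.2 the provider must meet the preponderance of the evidence (weight exceeds 54): on (i) the weight is 69 less the opposing 7 gives net 62, > 54, so (i) meets the standard; on (j) the weight is 68, > 54, so (j) meets the standard.
  The provider carries the last stage.
All stages carried — the provider prevails on this issue.
— Issue III —
Stage III.1 — burden on patient; standard: the preponderance of the evidence (weight exceeds 55).
    (k): 91 − 27 = 64 > 55 [met]
    (l): 73 > 55 [met]
  The patient carries Stage III.1; the provider now bears the burden.
Stage III.2 — burden on provider; standard: a heightened civil standard (weight is at least 79).
    (m): 89 − 10 = 79 ≥ 79 [met]
    (n): 99 − 7 = 92 ≥ 79 [met]
  Stage III.2 carried; the burden shifts to the patient.
Stage III.3 — burden on patient; standard: a production showing (weight exceeds 8).
    (o): 6 ≤ 8 [not met]
  Not every element is met, so the patient fails to carry Stage III.3.
The analysis ends at Stage III.3; the provider prevails on this issue.
Per-issue: Issue I → provider; Issue II → provider; Issue III → provider. The patient must prevail on at least one issue; overall, the provider prevails.

provider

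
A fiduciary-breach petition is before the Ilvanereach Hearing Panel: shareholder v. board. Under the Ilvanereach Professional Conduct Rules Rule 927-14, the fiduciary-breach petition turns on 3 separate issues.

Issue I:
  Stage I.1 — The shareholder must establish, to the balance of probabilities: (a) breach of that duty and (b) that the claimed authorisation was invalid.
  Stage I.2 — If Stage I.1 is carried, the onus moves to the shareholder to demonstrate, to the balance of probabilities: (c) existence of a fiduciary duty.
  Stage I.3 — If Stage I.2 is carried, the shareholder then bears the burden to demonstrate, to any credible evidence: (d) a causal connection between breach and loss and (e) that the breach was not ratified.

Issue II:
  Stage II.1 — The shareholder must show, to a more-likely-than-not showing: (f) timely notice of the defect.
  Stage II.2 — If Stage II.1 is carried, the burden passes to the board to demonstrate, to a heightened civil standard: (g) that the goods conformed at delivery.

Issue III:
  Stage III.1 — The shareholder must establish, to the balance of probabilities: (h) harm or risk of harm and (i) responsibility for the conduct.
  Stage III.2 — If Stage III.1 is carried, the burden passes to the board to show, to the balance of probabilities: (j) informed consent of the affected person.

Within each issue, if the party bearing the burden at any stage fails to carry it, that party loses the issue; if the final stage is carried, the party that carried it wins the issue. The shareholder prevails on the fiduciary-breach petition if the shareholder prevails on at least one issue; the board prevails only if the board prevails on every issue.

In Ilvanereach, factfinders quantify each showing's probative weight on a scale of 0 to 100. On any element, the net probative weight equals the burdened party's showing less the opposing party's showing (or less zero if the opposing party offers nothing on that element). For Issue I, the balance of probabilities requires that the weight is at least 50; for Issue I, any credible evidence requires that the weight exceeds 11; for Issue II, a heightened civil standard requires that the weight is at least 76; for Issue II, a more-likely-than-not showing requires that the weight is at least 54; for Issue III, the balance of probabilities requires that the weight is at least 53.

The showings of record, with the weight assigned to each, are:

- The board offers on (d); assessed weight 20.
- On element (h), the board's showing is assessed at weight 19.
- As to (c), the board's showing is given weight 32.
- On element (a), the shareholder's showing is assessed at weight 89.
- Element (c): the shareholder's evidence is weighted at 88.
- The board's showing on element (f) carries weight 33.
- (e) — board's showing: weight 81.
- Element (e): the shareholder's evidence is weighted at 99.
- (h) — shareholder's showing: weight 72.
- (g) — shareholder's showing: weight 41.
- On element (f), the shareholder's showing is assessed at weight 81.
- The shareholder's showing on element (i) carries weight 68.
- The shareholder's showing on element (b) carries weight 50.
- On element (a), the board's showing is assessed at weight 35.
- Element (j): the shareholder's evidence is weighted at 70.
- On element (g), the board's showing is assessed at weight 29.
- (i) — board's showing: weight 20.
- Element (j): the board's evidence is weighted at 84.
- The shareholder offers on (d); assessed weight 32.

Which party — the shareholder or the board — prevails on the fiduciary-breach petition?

— Issue I —
Stage I.1 — burden on shareholder; standard: the balance of probabilities (weight is at least 50).
    (a): 89 − 35 = 54 ≥ 50 [met]
    (b): 50 ≥ 50 [met]
  Stage I.1 is satisfied; the shareholder continues to bear the burden.
Stage I.2 — burden on shareholder; standard: the balance of probabilities (weight is at least 50).
    (c): 88 − 32 = 56 ≥ 50 [met]
  Stage I.2 is satisfied; the shareholder continues to bear the burden.
Stage I.3 — burden on shareholder; standard: any credible evidence (weight exceeds 11).
    (d): 32 − 20 = 12 > 11 [met]
    (e): 99 − 81 = 18 > 11 [met]
  The shareholder carries the last stage.
Every stage carried; the shareholder prevails on this issue.
— Issue II —
Stage II.1 (shareholder, a more-likely-than-not showing, weight is at least 54): (f) net 81−33=48 < 54 — fails.
  The shareholder does not carry Stage II.1.
The analysis ends at Stage II.1; the board prevails on this issue.
— Issue III —
Stage III.1 (shareholder, the balance of probabilities, weight is at least 53): (h) net 72−19=53 ≥ 53 — meets; (i) net 68−20=48 < 53 — fails.
  Stage III.1 not carried; the shareholder fails its burden.
The analysis ends at Stage III.1; the board prevails on this issue.
Per-issue: Issue I → shareholder; Issue II → board; Issue III → board. The shareholder must prevail on at least one issue; overall, the shareholder prevails.

shareholder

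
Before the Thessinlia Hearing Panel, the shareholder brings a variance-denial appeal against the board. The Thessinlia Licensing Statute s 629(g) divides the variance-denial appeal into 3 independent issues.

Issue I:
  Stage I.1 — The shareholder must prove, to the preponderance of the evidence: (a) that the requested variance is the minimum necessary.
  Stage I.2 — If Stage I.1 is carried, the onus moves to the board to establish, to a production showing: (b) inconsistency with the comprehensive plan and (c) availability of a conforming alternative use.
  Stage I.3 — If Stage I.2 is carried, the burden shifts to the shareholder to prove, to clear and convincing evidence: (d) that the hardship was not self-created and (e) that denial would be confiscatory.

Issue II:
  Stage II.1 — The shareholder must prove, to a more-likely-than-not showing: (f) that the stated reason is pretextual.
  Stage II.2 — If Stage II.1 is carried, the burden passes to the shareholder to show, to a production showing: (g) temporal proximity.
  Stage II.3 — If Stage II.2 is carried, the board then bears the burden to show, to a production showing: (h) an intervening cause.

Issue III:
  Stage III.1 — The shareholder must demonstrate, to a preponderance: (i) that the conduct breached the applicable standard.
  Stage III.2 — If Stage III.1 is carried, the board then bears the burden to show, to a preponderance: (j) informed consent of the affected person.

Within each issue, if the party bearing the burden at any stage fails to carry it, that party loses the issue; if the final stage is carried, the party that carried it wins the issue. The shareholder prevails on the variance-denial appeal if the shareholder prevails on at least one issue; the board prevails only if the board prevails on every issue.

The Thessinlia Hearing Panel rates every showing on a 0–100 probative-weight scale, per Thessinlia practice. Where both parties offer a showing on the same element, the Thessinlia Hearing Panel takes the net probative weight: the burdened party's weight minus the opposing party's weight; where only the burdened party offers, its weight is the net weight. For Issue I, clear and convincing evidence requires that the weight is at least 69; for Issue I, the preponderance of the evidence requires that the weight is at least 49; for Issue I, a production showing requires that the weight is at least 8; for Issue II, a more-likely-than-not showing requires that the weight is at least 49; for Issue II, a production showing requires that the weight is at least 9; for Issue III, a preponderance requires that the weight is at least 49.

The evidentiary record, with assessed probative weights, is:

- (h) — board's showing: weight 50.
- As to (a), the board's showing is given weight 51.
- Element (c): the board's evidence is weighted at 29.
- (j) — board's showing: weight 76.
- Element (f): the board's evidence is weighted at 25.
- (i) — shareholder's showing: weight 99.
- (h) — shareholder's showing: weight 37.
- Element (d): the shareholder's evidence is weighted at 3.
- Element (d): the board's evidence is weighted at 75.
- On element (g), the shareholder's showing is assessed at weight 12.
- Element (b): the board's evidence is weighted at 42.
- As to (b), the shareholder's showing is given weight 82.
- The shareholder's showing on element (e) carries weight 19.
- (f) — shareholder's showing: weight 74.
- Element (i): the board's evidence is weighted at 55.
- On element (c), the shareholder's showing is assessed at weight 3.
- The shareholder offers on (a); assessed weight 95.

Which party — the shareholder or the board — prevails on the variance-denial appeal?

— Issue I —
Stage I.1 — burden on shareholder; standard: the preponderance of the evidence (weight is at least 49).
    (a): 95 − 51 = 44 < 49 [not met]
  Stage I.1 not carried; the shareholder fails its burden.
So the board prevails on this issue.
— Issue II —
Stage II.1 — burden on shareholder; standard: a more-likely-than-not showing (weight is at least 49).
    (f): 74 − 25 = 49 ≥ 49 [met]
  Stage II.1 carried; the burden remains with the shareholder.
Stage II.2 — burden on shareholder; standard: a production showing (weight is at least 9).
    (g): 12 ≥ 9 [met]
  Stage II.2 is satisfied; the onus moves to the board.
Stage II.3 — burden on board; standard: a production showing (weight is at least 9).
    (h): 50 − 37 = 13 ≥ 9 [met]
  All elements met at the final stage.
With every stage satisfied, the board prevails on this issue.
— Issue III —
Stage III.1 — burden on shareholder; standard: a preponderance (weight is at least 49).
    (i): 99 − 55 = 44 < 49 [not met]
  Stage III.1 not carried; the shareholder fails its burden.
The analysis ends at Stage III.1; the board prevails on this issue.
Per-issue: Issue I → board; Issue II → board; Issue III → board. The shareholder must prevail on at least one issue; overall, the board prevails.

board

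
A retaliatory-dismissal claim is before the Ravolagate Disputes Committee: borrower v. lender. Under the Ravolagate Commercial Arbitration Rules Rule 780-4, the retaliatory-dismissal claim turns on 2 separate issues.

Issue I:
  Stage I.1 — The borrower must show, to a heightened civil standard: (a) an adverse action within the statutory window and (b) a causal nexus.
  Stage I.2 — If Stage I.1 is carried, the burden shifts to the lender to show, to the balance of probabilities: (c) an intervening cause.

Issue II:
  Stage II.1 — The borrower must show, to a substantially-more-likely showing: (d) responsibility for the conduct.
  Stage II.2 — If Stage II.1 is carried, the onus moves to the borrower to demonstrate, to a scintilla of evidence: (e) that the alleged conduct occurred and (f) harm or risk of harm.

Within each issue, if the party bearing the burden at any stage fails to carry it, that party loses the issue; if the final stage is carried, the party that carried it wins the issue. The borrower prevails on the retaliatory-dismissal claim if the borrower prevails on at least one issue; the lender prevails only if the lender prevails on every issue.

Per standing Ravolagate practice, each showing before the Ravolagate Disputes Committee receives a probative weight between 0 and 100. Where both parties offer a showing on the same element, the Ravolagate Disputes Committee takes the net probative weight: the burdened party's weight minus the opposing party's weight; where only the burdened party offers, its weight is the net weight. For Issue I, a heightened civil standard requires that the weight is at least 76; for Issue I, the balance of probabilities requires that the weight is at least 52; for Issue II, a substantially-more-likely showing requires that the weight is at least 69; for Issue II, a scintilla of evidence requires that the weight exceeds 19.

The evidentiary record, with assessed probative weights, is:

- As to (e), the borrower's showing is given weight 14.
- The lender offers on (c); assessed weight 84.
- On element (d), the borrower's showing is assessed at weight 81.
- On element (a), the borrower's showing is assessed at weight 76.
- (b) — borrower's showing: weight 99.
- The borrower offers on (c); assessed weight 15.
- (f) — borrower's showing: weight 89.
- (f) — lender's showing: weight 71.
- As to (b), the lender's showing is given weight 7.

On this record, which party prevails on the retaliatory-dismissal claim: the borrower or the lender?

— Issue I —
Stage I.1 — burden on borrower; standard: a heightened civil standard (weight is at least 76).
    (a): 76 ≥ 76 [met]
    (b): 99 − 7 = 92 ≥ 76 [met]
  Stage I.1 carried; the burden shifts to the lender.
Stage I.2 — burden on lender; standard: the balance of probabilities (weight is at least 52).
    (c): 84 − 15 = 69 ≥ 52 [met]
  The lender carries the last stage.
With every stage satisfied, the lender prevails on this issue.
— Issue II —
Stage II.1 — burden on borrower; standard: a substantially-more-likely showing (weight is at least 69).
    (d): 81 ≥ 69 [met]
  Stage II.1 is satisfied; the borrower continues to bear the burden.
Stage II.2 — burden on borrower; standard: a scintilla of evidence (weight exceeds 19).
    (e): 14 ≤ 19 [not met]
    (f): 89 − 71 = 18 ≤ 19 [not met]
  Stage II.2 not carried; the borrower fails its burden.
So the lender prevails on this issue.
Per-issue: Issue I → lender; Issue II → lender. The borrower must prevail on at least one issue; overall, the lender prevails.

lender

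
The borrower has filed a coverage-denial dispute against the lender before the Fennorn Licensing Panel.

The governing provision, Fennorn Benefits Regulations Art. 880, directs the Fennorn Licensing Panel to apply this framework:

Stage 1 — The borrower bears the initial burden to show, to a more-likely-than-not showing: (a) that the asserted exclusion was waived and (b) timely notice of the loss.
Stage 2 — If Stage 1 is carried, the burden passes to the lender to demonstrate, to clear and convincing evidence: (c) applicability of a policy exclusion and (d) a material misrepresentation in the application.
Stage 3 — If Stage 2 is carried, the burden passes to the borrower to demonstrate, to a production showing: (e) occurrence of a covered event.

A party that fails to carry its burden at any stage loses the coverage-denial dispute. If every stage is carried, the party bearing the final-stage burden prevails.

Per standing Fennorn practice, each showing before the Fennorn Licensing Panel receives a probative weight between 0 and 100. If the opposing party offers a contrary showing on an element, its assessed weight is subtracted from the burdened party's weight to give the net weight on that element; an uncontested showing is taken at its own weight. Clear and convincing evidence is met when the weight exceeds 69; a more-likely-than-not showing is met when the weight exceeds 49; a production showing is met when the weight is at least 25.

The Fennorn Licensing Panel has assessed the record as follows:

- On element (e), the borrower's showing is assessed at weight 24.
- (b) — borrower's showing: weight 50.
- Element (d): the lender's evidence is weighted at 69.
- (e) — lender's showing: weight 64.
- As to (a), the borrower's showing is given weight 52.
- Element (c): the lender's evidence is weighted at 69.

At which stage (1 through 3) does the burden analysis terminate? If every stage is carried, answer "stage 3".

At Stage 1 the borrower must meet a more-likely-than-not showing (weight exceeds 49): on (a) the weight is 52, which does exceed 49, so (a) meets the standard; on (b) the weight is 50, which does exceed 49, so (b) meets the standard.
  Stage 1 carried; the burden shifts to the lender.
At Stage 2 the lender must meet clear and convincing evidence (weight exceeds 69): on (c) the weight is 69, ≤ 69, so (c) does not meet the standard; on (d) the weight is 69, which does not exceed 69, so (d) does not meet the standard.
  The lender does not carry Stage 2.
So the borrower prevails.

stage 2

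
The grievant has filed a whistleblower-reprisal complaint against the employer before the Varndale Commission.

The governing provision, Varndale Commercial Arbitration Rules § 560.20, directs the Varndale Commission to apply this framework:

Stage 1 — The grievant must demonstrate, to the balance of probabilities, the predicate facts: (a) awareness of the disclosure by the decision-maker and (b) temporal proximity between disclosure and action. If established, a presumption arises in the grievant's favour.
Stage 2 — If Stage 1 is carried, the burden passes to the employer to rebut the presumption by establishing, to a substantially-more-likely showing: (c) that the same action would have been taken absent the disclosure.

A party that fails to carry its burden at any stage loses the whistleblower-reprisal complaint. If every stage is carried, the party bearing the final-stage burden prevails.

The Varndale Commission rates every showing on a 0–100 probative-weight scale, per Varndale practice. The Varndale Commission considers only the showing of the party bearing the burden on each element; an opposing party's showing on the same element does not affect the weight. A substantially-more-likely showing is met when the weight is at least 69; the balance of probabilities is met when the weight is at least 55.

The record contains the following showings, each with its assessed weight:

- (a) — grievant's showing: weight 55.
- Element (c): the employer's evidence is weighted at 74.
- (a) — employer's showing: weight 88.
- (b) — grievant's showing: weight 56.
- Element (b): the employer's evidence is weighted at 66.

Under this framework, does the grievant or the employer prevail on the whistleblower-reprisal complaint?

employer

Stage 1 (grievant, the balance of probabilities, weight is at least 55): (a) 55 (employer's 88 disregarded) ≥ 55 — meets; (b) 56 (employer's 66 disregarded) ≥ 55 — meets.
  All elements met. The burden passes to the employer.
Stage 2 (employer, a substantially-more-likely showing, weight is at least 69): (c) 74 ≥ 69 — meets.
  Stage 2 carried; the final stage is satisfied.
Every stage carried; the employer prevails.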